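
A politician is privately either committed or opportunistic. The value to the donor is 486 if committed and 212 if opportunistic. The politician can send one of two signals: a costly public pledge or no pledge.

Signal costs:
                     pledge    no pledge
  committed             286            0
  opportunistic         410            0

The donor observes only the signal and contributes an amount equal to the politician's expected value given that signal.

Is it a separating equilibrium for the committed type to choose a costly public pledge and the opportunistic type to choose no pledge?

No

Under separation the donor infers type exactly: pledge → committed (pays 486), no pledge → opportunistic (pays 212).
Committed: pledge gives 486 − 286 = 200; no pledge gives 212 − 0 = 212. Would deviate. ✗
Opportunistic: no pledge gives 212 − 0 = 212; pledge gives 486 − 410 = 76. No deviation. ✓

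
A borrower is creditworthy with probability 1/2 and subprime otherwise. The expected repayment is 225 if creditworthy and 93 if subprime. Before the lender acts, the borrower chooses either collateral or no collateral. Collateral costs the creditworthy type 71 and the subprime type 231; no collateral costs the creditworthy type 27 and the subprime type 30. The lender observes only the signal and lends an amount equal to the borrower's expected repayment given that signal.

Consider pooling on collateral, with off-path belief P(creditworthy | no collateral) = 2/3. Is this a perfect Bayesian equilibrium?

On the equilibrium path (collateral) the lender holds the prior 1/2 and pays 1/2·225 + 1/2·93 = 159. Off-path (no collateral) belief 2/3 gives 2/3·225 + 1/3·93 = 181.
Creditworthy: collateral gives 159 − 71 = 88; no collateral gives 181 − 27 = 154. Deviates. ✗
Subprime: collateral gives 159 − 231 = -72; no collateral gives 181 − 30 = 151. Deviates. ✗

No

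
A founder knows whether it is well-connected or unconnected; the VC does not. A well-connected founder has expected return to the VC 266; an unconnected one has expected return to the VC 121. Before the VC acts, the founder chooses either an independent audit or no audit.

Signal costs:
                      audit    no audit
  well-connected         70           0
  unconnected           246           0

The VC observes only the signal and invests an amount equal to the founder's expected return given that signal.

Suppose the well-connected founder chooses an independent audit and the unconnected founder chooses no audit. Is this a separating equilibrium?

Yes

Under separation the VC infers type exactly: audit → well-connected (pays 266), no audit → unconnected (pays 121).
Well-connected: audit gives 266 − 70 = 196; no audit gives 121 − 0 = 121. No deviation. ✓
Unconnected: no audit gives 121 − 0 = 121; audit gives 266 − 246 = 20. No deviation. ✓
Both incentive constraints hold.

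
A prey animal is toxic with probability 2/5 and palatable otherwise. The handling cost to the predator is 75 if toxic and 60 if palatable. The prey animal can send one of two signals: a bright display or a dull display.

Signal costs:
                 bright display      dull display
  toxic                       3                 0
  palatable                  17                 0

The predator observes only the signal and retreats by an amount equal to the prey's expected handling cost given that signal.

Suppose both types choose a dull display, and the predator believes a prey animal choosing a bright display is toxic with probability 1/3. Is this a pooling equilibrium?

Yes

At the pooled signal (dull display) the predator holds the prior 2/5 and pays 2/5·75 + 3/5·60 = 66. Off-path (bright display) belief 1/3 gives 1/3·75 + 2/3·60 = 65.
Toxic: dull display gives 66 − 0 = 66; bright display gives 65 − 3 = 62. Stays. ✓
Palatable: dull display gives 66 − 0 = 66; bright display gives 65 − 17 = 48. Stays. ✓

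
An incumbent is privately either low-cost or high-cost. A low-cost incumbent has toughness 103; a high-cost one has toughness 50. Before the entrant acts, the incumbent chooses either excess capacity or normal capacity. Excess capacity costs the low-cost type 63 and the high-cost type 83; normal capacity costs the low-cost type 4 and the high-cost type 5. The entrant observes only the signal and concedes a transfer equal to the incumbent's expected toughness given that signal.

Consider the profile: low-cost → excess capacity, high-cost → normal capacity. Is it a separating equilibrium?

Under separation the entrant infers type exactly: excess capacity → low-cost (pays 103), normal capacity → high-cost (pays 50).
Low-cost: excess capacity gives 103 − 63 = 40; normal capacity gives 50 − 4 = 46. Would deviate. ✗
High-cost: normal capacity gives 50 − 5 = 45; excess capacity gives 103 − 83 = 20. No deviation. ✓

No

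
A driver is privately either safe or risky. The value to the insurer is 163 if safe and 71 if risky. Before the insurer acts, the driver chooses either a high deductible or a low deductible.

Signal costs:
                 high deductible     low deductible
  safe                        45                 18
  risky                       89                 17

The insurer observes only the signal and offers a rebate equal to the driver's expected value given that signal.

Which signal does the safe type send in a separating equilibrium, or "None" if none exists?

None

Try safe → high deductible, risky → low deductible:
  If types separate, high deductible earns payment 163 and low deductible earns 71.
  Safe: high deductible gives 163 − 45 = 118; low deductible gives 71 − 18 = 53. No deviation. ✓
  Risky: low deductible gives 71 − 17 = 54; high deductible gives 163 − 89 = 74. Would deviate. ✗
Try safe → low deductible, risky → high deductible:
  If types separate, low deductible earns payment 163 and high deductible earns 71.
  Safe: low deductible gives 163 − 18 = 145; high deductible gives 71 − 45 = 26. No deviation. ✓
  Risky: high deductible gives 71 − 89 = -18; low deductible gives 163 − 17 = 146. Would deviate. ✗
Neither assignment is incentive-compatible.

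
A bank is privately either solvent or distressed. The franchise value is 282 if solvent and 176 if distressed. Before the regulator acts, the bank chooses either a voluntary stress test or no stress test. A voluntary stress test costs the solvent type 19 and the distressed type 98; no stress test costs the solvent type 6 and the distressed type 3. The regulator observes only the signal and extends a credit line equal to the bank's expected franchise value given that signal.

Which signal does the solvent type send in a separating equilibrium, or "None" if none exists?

None

Try solvent → stress test, distressed → no stress test:
  If types separate, stress test earns payment 282 and no stress test earns 176.
  Solvent: stress test gives 282 − 19 = 263; no stress test gives 176 − 6 = 170. No deviation. ✓
  Distressed: no stress test gives 176 − 3 = 173; stress test gives 282 − 98 = 184. Would deviate. ✗
Try solvent → no stress test, distressed → stress test:
  If types separate, no stress test earns payment 282 and stress test earns 176.
  Solvent: no stress test gives 282 − 6 = 276; stress test gives 176 − 19 = 157. No deviation. ✓
  Distressed: stress test gives 176 − 98 = 78; no stress test gives 282 − 3 = 279. Would deviate. ✗
Neither assignment is incentive-compatible.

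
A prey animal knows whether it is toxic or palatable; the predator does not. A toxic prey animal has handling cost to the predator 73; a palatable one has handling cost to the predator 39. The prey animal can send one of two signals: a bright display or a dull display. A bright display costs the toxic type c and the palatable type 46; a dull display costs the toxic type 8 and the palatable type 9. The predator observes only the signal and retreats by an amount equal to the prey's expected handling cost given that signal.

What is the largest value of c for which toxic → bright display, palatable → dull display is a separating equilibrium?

Under separation: bright display → toxic (pays 73); dull display → palatable (pays 39).
Palatable: 39 − 9 = 30 ≥ 73 − 46 = 27. Holds regardless of c. ✓
Toxic: 73 − c ≥ 39 − 8, so c ≤ 73 − 31 = 42.

42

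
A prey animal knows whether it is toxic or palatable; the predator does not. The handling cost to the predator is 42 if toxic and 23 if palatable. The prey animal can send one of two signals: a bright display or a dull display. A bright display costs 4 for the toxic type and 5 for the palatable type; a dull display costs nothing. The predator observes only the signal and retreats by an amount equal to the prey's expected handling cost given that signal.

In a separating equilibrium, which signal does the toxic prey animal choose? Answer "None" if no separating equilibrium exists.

Try toxic → bright display, palatable → dull display:
  If types separate, bright display earns payment 42 and dull display earns 23.
  Toxic: bright display gives 42 − 4 = 38; dull display gives 23 − 0 = 23. No deviation. ✓
  Palatable: dull display gives 23 − 0 = 23; bright display gives 42 − 5 = 37. Would deviate. ✗
Try toxic → dull display, palatable → bright display:
  If types separate, dull display earns payment 42 and bright display earns 23.
  Toxic: dull display gives 42 − 0 = 42; bright display gives 23 − 4 = 19. No deviation. ✓
  Palatable: bright display gives 23 − 5 = 18; dull display gives 42 − 0 = 42. Would deviate. ✗
Neither assignment is incentive-compatible.

None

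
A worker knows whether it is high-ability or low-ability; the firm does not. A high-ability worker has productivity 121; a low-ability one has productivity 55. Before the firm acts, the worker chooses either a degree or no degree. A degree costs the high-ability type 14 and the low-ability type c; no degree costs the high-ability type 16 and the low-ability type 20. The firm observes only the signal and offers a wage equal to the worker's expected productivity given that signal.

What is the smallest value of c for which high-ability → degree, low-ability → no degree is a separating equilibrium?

86

Under separation: degree → high-ability (pays 121); no degree → low-ability (pays 55).
High-ability: 121 − 14 = 107 ≥ 55 − 16 = 39. Holds regardless of c. ✓
Low-ability: 55 − 20 ≥ 121 − c, so c ≥ 121 − 35 = 86.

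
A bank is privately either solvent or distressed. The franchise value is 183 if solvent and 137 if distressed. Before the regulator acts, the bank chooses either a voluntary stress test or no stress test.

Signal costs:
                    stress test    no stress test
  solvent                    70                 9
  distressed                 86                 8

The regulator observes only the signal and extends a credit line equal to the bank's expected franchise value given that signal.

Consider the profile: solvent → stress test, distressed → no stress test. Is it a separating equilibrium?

If types separate, stress test earns payment 183 and no stress test earns 137.
Solvent: stress test gives 183 − 70 = 113; no stress test gives 137 − 9 = 128. Would deviate. ✗
Distressed: no stress test gives 137 − 8 = 129; stress test gives 183 − 86 = 97. No deviation. ✓

No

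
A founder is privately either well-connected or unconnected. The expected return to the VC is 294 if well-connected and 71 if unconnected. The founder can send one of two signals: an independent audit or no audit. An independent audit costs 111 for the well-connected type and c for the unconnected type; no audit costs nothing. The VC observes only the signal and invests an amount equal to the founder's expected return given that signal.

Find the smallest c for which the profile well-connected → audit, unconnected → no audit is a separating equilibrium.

Under separation: audit → well-connected (pays 294); no audit → unconnected (pays 71).
Well-connected: 294 − 111 = 183 ≥ 71 − 0 = 71. Holds regardless of c. ✓
Unconnected: 71 − 0 ≥ 294 − c, so c ≥ 294 − 71 = 223.

223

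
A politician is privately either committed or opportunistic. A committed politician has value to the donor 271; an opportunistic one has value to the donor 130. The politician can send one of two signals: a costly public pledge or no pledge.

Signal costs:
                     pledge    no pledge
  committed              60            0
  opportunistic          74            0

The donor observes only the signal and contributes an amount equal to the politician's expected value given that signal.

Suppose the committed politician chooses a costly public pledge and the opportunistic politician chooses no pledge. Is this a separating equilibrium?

If types separate, pledge earns payment 271 and no pledge earns 130.
Committed: pledge gives 271 − 60 = 211; no pledge gives 130 − 0 = 130. No deviation. ✓
Opportunistic: no pledge gives 130 − 0 = 130; pledge gives 271 − 74 = 197. Would deviate. ✗

No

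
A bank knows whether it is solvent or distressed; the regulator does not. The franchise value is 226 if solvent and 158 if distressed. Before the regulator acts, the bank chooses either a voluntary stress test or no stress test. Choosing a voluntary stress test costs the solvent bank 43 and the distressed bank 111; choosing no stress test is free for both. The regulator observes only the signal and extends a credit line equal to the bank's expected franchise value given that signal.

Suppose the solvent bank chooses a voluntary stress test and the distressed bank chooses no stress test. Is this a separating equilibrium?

If types separate, stress test earns payment 226 and no stress test earns 158.
Solvent: stress test gives 226 − 43 = 183; no stress test gives 158 − 0 = 158. No deviation. ✓
Distressed: no stress test gives 158 − 0 = 158; stress test gives 226 − 111 = 115. No deviation. ✓
Both incentive constraints hold.

Yes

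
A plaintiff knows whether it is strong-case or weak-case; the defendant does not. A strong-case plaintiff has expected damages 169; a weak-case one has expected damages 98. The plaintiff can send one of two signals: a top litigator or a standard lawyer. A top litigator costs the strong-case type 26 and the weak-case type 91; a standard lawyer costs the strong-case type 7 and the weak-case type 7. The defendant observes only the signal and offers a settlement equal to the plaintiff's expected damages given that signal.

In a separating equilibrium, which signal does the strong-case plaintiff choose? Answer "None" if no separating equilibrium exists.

top litigator

Try strong-case → top litigator, weak-case → standard lawyer:
  If types separate, top litigator earns payment 169 and standard lawyer earns 98.
  Strong-case: top litigator gives 169 − 26 = 143; standard lawyer gives 98 − 7 = 91. No deviation. ✓
  Weak-case: standard lawyer gives 98 − 7 = 91; top litigator gives 169 − 91 = 78. No deviation. ✓
Both hold — the strong-case type sends top litigator.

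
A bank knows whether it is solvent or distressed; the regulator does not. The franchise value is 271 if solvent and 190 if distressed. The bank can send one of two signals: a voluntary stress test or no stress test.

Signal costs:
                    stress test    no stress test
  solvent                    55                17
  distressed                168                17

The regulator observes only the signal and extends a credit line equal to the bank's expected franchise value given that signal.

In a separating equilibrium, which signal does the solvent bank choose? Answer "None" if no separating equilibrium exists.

Try solvent → stress test, distressed → no stress test:
  If types separate, stress test earns payment 271 and no stress test earns 190.
  Solvent: stress test gives 271 − 55 = 216; no stress test gives 190 − 17 = 173. No deviation. ✓
  Distressed: no stress test gives 190 − 17 = 173; stress test gives 271 − 168 = 103. No deviation. ✓
Both hold — the solvent type sends stress test.

stress test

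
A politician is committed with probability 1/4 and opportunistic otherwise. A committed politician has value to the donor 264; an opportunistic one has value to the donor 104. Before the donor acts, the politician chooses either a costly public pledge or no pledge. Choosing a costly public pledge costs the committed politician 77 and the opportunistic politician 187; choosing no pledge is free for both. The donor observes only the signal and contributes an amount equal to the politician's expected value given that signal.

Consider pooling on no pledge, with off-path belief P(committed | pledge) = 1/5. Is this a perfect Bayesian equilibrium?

Yes

At the pooled signal (no pledge) the donor holds the prior 1/4 and pays 1/4·264 + 3/4·104 = 144. Off-path (pledge) belief 1/5 gives 1/5·264 + 4/5·104 = 136.
Committed: no pledge gives 144 − 0 = 144; pledge gives 136 − 77 = 59. Stays. ✓
Opportunistic: no pledge gives 144 − 0 = 144; pledge gives 136 − 187 = -51. Stays. ✓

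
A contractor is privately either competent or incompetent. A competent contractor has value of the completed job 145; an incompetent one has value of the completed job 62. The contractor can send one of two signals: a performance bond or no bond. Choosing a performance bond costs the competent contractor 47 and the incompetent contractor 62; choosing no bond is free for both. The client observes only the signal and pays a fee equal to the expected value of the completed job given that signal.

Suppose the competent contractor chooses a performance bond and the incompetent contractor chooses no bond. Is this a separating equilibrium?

If types separate, bond earns payment 145 and no bond earns 62.
Competent: bond gives 145 − 47 = 98; no bond gives 62 − 0 = 62. No deviation. ✓
Incompetent: no bond gives 62 − 0 = 62; bond gives 145 − 62 = 83. Would deviate. ✗

No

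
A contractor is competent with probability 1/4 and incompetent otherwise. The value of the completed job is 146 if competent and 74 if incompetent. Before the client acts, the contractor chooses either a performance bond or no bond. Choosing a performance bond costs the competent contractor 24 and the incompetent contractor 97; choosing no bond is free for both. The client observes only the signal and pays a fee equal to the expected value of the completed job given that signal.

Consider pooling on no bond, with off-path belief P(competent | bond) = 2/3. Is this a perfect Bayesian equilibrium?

On the equilibrium path (no bond) the client holds the prior 1/4 and pays 1/4·146 + 3/4·74 = 92. Off-path (bond) belief 2/3 gives 2/3·146 + 1/3·74 = 122.
Competent: no bond gives 92 − 0 = 92; bond gives 122 − 24 = 98. Deviates. ✗
Incompetent: no bond gives 92 − 0 = 92; bond gives 122 − 97 = 25. Stays. ✓

No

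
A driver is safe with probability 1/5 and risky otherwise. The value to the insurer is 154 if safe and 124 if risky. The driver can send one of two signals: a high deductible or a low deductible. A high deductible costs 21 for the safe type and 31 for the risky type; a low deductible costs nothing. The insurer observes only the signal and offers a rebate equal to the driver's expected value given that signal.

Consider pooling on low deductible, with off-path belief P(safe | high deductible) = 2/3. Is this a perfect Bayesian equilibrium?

On the equilibrium path (low deductible) the insurer holds the prior 1/5 and pays 1/5·154 + 4/5·124 = 130. Off-path (high deductible) belief 2/3 gives 2/3·154 + 1/3·124 = 144.
Safe: low deductible gives 130 − 0 = 130; high deductible gives 144 − 21 = 123. Stays. ✓
Risky: low deductible gives 130 − 0 = 130; high deductible gives 144 − 31 = 113. Stays. ✓
Beliefs are Bayes-consistent on-path and both types best-respond.

Yes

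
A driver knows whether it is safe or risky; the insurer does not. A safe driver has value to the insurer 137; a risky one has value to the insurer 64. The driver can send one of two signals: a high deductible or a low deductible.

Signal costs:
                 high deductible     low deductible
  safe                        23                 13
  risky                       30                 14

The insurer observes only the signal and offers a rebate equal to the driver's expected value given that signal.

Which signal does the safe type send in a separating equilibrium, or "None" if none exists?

None

Try safe → high deductible, risky → low deductible:
  If types separate, high deductible earns payment 137 and low deductible earns 64.
  Safe: high deductible gives 137 − 23 = 114; low deductible gives 64 − 13 = 51. No deviation. ✓
  Risky: low deductible gives 64 − 14 = 50; high deductible gives 137 − 30 = 107. Would deviate. ✗
Try safe → low deductible, risky → high deductible:
  If types separate, low deductible earns payment 137 and high deductible earns 64.
  Safe: low deductible gives 137 − 13 = 124; high deductible gives 64 − 23 = 41. No deviation. ✓
  Risky: high deductible gives 64 − 30 = 34; low deductible gives 137 − 14 = 123. Would deviate. ✗
Neither assignment is incentive-compatible.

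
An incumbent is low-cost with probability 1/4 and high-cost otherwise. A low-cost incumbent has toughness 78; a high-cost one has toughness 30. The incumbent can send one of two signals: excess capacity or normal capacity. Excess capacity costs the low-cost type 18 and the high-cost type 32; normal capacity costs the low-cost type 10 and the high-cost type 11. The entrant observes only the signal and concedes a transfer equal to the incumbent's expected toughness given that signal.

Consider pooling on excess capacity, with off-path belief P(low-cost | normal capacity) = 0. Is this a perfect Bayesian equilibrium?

On the equilibrium path (excess capacity) the entrant holds the prior 1/4 and pays 1/4·78 + 3/4·30 = 42. Off-path (normal capacity) belief 0 gives 0·78 + 1·30 = 30.
Low-cost: excess capacity gives 42 − 18 = 24; normal capacity gives 30 − 10 = 20. Stays. ✓
High-cost: excess capacity gives 42 − 32 = 10; normal capacity gives 30 − 11 = 19. Deviates. ✗

No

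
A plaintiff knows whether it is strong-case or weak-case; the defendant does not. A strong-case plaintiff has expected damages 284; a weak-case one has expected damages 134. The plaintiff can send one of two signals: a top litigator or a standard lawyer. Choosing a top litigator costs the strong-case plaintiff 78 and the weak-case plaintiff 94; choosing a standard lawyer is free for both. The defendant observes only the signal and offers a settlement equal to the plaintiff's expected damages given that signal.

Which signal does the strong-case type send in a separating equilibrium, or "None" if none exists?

None

Try strong-case → top litigator, weak-case → standard lawyer:
  Under separation the defendant infers type exactly: top litigator → strong-case (pays 284), standard lawyer → weak-case (pays 134).
  Strong-case: top litigator gives 284 − 78 = 206; standard lawyer gives 134 − 0 = 134. No deviation. ✓
  Weak-case: standard lawyer gives 134 − 0 = 134; top litigator gives 284 − 94 = 190. Would deviate. ✗
Try strong-case → standard lawyer, weak-case → top litigator:
  Under separation the defendant infers type exactly: standard lawyer → strong-case (pays 284), top litigator → weak-case (pays 134).
  Strong-case: standard lawyer gives 284 − 0 = 284; top litigator gives 134 − 78 = 56. No deviation. ✓
  Weak-case: top litigator gives 134 − 94 = 40; standard lawyer gives 284 − 0 = 284. Would deviate. ✗
Neither assignment is incentive-compatible.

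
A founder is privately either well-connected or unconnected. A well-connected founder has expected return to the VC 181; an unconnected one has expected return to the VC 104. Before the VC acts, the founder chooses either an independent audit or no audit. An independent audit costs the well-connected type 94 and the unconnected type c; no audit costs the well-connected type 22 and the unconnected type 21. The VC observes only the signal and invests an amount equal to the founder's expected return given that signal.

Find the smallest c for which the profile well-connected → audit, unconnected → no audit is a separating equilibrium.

98

Under separation: audit → well-connected (pays 181); no audit → unconnected (pays 104).
Well-connected: 181 − 94 = 87 ≥ 104 − 22 = 82. Holds regardless of c. ✓
Unconnected: 104 − 21 ≥ 181 − c, so c ≥ 181 − 83 = 98.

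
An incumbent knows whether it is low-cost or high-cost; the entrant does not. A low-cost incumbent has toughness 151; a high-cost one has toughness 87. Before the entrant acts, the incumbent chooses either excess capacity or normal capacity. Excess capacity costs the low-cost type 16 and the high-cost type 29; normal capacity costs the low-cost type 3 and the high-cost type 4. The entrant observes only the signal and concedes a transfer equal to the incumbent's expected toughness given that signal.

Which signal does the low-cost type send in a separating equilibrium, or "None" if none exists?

Try low-cost → excess capacity, high-cost → normal capacity:
  If types separate, excess capacity earns payment 151 and normal capacity earns 87.
  Low-cost: excess capacity gives 151 − 16 = 135; normal capacity gives 87 − 3 = 84. No deviation. ✓
  High-cost: normal capacity gives 87 − 4 = 83; excess capacity gives 151 − 29 = 122. Would deviate. ✗
Try low-cost → normal capacity, high-cost → excess capacity:
  If types separate, normal capacity earns payment 151 and excess capacity earns 87.
  Low-cost: normal capacity gives 151 − 3 = 148; excess capacity gives 87 − 16 = 71. No deviation. ✓
  High-cost: excess capacity gives 87 − 29 = 58; normal capacity gives 151 − 4 = 147. Would deviate. ✗
Neither assignment is incentive-compatible.

None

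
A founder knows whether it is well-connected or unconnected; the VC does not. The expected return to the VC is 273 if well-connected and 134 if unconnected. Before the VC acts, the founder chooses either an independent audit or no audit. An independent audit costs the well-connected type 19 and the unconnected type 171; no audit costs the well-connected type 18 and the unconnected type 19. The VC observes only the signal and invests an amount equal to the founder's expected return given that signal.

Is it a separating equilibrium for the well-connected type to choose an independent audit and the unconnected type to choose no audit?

Yes

If types separate, audit earns payment 273 and no audit earns 134.
Well-connected: audit gives 273 − 19 = 254; no audit gives 134 − 18 = 116. No deviation. ✓
Unconnected: no audit gives 134 − 19 = 115; audit gives 273 − 171 = 102. No deviation. ✓
Neither type gains from mimicking the other.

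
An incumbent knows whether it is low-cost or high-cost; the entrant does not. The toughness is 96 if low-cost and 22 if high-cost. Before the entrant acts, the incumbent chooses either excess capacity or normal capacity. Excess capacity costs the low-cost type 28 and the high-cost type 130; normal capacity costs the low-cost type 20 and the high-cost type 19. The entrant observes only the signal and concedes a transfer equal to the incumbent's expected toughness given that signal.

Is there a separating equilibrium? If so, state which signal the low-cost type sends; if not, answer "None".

excess capacity

Try low-cost → excess capacity, high-cost → normal capacity:
  Under separation the entrant infers type exactly: excess capacity → low-cost (pays 96), normal capacity → high-cost (pays 22).
  Low-cost: excess capacity gives 96 − 28 = 68; normal capacity gives 22 − 20 = 2. No deviation. ✓
  High-cost: normal capacity gives 22 − 19 = 3; excess capacity gives 96 − 130 = -34. No deviation. ✓
Both hold — the low-cost type sends excess capacity.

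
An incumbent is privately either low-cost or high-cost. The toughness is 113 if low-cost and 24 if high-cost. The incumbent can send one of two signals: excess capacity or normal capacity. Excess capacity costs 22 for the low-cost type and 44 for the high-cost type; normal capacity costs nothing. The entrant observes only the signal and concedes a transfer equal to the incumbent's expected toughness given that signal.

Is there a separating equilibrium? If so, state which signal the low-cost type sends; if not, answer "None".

None

Try low-cost → excess capacity, high-cost → normal capacity:
  If types separate, excess capacity earns payment 113 and normal capacity earns 24.
  Low-cost: excess capacity gives 113 − 22 = 91; normal capacity gives 24 − 0 = 24. No deviation. ✓
  High-cost: normal capacity gives 24 − 0 = 24; excess capacity gives 113 − 44 = 69. Would deviate. ✗
Try low-cost → normal capacity, high-cost → excess capacity:
  If types separate, normal capacity earns payment 113 and excess capacity earns 24.
  Low-cost: normal capacity gives 113 − 0 = 113; excess capacity gives 24 − 22 = 2. No deviation. ✓
  High-cost: excess capacity gives 24 − 44 = -20; normal capacity gives 113 − 0 = 113. Would deviate. ✗
Neither assignment is incentive-compatible.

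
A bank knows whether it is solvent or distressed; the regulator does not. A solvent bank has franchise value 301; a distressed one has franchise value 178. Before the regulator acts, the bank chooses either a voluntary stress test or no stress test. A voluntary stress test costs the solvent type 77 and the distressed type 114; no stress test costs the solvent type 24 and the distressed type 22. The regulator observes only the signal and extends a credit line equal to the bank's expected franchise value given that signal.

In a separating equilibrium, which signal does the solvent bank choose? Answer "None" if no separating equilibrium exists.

None

Try solvent → stress test, distressed → no stress test:
  If types separate, stress test earns payment 301 and no stress test earns 178.
  Solvent: stress test gives 301 − 77 = 224; no stress test gives 178 − 24 = 154. No deviation. ✓
  Distressed: no stress test gives 178 − 22 = 156; stress test gives 301 − 114 = 187. Would deviate. ✗
Try solvent → no stress test, distressed → stress test:
  If types separate, no stress test earns payment 301 and stress test earns 178.
  Solvent: no stress test gives 301 − 24 = 277; stress test gives 178 − 77 = 101. No deviation. ✓
  Distressed: stress test gives 178 − 114 = 64; no stress test gives 301 − 22 = 279. Would deviate. ✗
Neither assignment is incentive-compatible.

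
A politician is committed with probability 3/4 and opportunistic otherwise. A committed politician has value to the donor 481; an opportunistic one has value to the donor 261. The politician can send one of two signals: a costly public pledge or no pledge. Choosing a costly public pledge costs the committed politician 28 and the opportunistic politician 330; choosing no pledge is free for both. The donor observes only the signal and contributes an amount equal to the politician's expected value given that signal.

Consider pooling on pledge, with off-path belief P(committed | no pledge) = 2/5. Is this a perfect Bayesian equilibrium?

At the pooled signal (pledge) the donor holds the prior 3/4 and pays 3/4·481 + 1/4·261 = 426. Off-path (no pledge) belief 2/5 gives 2/5·481 + 3/5·261 = 349.
Committed: pledge gives 426 − 28 = 398; no pledge gives 349 − 0 = 349. Stays. ✓
Opportunistic: pledge gives 426 − 330 = 96; no pledge gives 349 − 0 = 349. Deviates. ✗

No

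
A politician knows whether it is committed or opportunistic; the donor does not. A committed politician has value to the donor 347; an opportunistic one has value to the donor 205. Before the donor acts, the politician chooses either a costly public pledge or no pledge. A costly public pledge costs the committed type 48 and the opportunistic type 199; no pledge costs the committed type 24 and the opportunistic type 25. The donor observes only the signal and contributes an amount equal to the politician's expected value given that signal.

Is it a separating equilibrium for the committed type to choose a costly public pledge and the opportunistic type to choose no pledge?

Yes

Under separation the donor infers type exactly: pledge → committed (pays 347), no pledge → opportunistic (pays 205).
Committed: pledge gives 347 − 48 = 299; no pledge gives 205 − 24 = 181. No deviation. ✓
Opportunistic: no pledge gives 205 − 25 = 180; pledge gives 347 − 199 = 148. No deviation. ✓
Neither type gains from mimicking the other.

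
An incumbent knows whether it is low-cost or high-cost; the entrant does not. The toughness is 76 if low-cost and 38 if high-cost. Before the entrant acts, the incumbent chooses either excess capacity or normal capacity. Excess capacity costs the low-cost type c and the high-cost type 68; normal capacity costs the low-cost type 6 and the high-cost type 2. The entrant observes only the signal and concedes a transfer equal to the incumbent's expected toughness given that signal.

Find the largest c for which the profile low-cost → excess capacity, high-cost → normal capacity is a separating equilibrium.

Under separation: excess capacity → low-cost (pays 76); normal capacity → high-cost (pays 38).
High-cost: 38 − 2 = 36 ≥ 76 − 68 = 8. Holds regardless of c. ✓
Low-cost: 76 − c ≥ 38 − 6, so c ≤ 76 − 32 = 44.

44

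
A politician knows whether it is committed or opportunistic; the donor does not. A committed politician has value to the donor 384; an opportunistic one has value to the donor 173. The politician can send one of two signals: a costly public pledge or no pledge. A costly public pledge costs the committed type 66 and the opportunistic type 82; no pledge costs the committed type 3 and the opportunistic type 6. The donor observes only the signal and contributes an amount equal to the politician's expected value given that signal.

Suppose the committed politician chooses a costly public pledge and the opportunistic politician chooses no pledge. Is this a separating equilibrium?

No

Under separation the donor infers type exactly: pledge → committed (pays 384), no pledge → opportunistic (pays 173).
Committed: pledge gives 384 − 66 = 318; no pledge gives 173 − 3 = 170. No deviation. ✓
Opportunistic: no pledge gives 173 − 6 = 167; pledge gives 384 − 82 = 302. Would deviate. ✗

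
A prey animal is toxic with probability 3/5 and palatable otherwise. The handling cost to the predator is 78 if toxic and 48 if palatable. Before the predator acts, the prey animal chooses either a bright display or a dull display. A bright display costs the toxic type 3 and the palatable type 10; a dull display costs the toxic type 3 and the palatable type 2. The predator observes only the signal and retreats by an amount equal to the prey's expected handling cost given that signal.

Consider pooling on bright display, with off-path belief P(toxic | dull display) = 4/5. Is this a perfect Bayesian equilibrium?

At the pooled signal (bright display) the predator holds the prior 3/5 and pays 3/5·78 + 2/5·48 = 66. Off-path (dull display) belief 4/5 gives 4/5·78 + 1/5·48 = 72.
Toxic: bright display gives 66 − 3 = 63; dull display gives 72 − 3 = 69. Deviates. ✗
Palatable: bright display gives 66 − 10 = 56; dull display gives 72 − 2 = 70. Deviates. ✗

No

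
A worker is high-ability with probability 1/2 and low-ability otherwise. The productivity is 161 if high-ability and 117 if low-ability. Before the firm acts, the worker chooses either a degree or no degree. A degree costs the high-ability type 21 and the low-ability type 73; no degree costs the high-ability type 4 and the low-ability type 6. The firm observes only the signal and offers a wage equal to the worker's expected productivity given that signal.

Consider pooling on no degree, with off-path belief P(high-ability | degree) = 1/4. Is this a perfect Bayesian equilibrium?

Yes

On the equilibrium path (no degree) the firm holds the prior 1/2 and pays 1/2·161 + 1/2·117 = 139. Off-path (degree) belief 1/4 gives 1/4·161 + 3/4·117 = 128.
High-ability: no degree gives 139 − 4 = 135; degree gives 128 − 21 = 107. Stays. ✓
Low-ability: no degree gives 139 − 6 = 133; degree gives 128 − 73 = 55. Stays. ✓
Beliefs are Bayes-consistent on-path and both types best-respond.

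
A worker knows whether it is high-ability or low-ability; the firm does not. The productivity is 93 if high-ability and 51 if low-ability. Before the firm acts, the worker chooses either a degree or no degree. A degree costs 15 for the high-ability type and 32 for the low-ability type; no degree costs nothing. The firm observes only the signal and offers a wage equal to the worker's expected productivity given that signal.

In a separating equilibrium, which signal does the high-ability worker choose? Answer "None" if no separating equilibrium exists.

None

Try high-ability → degree, low-ability → no degree:
  Under separation the firm infers type exactly: degree → high-ability (pays 93), no degree → low-ability (pays 51).
  High-ability: degree gives 93 − 15 = 78; no degree gives 51 − 0 = 51. No deviation. ✓
  Low-ability: no degree gives 51 − 0 = 51; degree gives 93 − 32 = 61. Would deviate. ✗
Try high-ability → no degree, low-ability → degree:
  Under separation the firm infers type exactly: no degree → high-ability (pays 93), degree → low-ability (pays 51).
  High-ability: no degree gives 93 − 0 = 93; degree gives 51 − 15 = 36. No deviation. ✓
  Low-ability: degree gives 51 − 32 = 19; no degree gives 93 − 0 = 93. Would deviate. ✗
Neither assignment is incentive-compatible.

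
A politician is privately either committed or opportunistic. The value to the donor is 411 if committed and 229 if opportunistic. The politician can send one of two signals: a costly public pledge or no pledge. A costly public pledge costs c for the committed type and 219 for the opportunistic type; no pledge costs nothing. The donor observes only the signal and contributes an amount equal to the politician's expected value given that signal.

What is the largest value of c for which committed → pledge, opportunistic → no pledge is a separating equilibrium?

182

Under separation: pledge → committed (pays 411); no pledge → opportunistic (pays 229).
Opportunistic: 229 − 0 = 229 ≥ 411 − 219 = 192. Holds regardless of c. ✓
Committed: 411 − c ≥ 229 − 0, so c ≤ 411 − 229 = 182.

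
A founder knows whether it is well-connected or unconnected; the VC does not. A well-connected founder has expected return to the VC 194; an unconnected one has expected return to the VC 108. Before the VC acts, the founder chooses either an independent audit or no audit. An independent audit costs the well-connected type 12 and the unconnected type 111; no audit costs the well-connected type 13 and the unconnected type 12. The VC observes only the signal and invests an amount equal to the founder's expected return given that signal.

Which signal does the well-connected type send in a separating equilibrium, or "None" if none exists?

audit

Try well-connected → audit, unconnected → no audit:
  If types separate, audit earns payment 194 and no audit earns 108.
  Well-connected: audit gives 194 − 12 = 182; no audit gives 108 − 13 = 95. No deviation. ✓
  Unconnected: no audit gives 108 − 12 = 96; audit gives 194 − 111 = 83. No deviation. ✓
Both hold — the well-connected type sends audit.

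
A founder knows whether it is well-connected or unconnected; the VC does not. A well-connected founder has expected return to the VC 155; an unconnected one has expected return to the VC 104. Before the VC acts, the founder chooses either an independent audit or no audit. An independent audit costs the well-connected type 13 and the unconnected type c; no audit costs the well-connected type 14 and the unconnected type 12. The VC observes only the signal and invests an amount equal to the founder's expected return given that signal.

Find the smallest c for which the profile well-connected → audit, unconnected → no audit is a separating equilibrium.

63

Under separation: audit → well-connected (pays 155); no audit → unconnected (pays 104).
Well-connected: 155 − 13 = 142 ≥ 104 − 14 = 90. Holds regardless of c. ✓
Unconnected: 104 − 12 ≥ 155 − c, so c ≥ 155 − 92 = 63.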